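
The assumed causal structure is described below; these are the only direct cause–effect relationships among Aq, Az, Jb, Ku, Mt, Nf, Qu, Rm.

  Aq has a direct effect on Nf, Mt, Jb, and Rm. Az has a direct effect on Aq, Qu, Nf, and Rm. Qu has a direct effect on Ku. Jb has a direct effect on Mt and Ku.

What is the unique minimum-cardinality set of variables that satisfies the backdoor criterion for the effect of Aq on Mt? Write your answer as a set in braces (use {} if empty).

{}

Variables eligible for adjustment (non-descendants of Aq, excluding Aq and Mt): {Az, Qu}.
Backdoor paths from Aq to Mt:
  P1: Aq <- Az -> Qu -> Ku <- Jb -> Mt
Each backdoor path contains an unconditioned collider, so every path is already blocked with the empty conditioning set:
  P1: blocked at collider Ku (neither it nor any descendant is in the conditioning set).
The empty set is therefore the unique smallest valid set.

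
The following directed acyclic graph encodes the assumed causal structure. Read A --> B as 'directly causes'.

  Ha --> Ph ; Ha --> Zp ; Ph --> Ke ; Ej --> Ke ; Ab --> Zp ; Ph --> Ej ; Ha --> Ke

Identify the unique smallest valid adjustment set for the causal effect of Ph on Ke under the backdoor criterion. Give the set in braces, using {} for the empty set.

{Ha}

Variables eligible for adjustment (non-descendants of Ph, excluding Ph and Ke): {Ab, Ha, Zp}.
Backdoor paths from Ph to Ke:
  P1: Ph <- Ha -> Ke
The empty set is not sufficient: P1 (Ph <- Ha -> Ke) has no collider blocking it and no conditioned non-collider, so it is open.
Try {Ha}:
  P1: blocked at fork node Ha ∈ conditioning set.
{Ha} contains no descendant of Ph and blocks every backdoor path.
No other singleton works — e.g. {Ab} leaves P1 open — so {Ha} is the unique smallest valid adjustment set.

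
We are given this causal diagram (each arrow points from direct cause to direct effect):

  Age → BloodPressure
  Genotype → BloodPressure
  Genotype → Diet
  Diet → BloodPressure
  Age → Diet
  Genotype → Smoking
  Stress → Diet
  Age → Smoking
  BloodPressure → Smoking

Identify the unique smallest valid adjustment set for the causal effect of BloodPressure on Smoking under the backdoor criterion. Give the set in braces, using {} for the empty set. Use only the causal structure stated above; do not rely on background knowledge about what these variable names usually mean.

Variables eligible for adjustment (non-descendants of BloodPressure, excluding BloodPressure and Smoking): {Age, Diet, Genotype, Stress}.
Backdoor paths from BloodPressure to Smoking:
  P1: BloodPressure <- Age -> Diet <- Genotype -> Smoking
  P2: BloodPressure <- Age -> Smoking
  P3: BloodPressure <- Genotype -> Diet <- Age -> Smoking
  P4: BloodPressure <- Genotype -> Smoking
  P5: BloodPressure <- Diet <- Age -> Smoking
  P6: BloodPressure <- Diet <- Genotype -> Smoking
The empty set is not sufficient: P2 (BloodPressure <- Age -> Smoking) has no collider blocking it and no conditioned non-collider, so it is open.
Try {Age, Genotype}:
  P1: blocked at fork node Age ∈ conditioning set.
  P2: blocked at fork node Age ∈ conditioning set.
  P3: blocked at fork node Genotype ∈ conditioning set.
  P4: blocked at fork node Genotype ∈ conditioning set.
  P5: blocked at fork node Age ∈ conditioning set.
  P6: blocked at fork node Genotype ∈ conditioning set.
{Age, Genotype} contains no descendant of BloodPressure and blocks every backdoor path.
Every element of {Age, Genotype} is needed (dropping Age leaves P2 open; dropping Genotype leaves P4 open), so no proper subset is valid.
Among all size-2 subsets of the eligible variables, only {Age, Genotype} blocks every backdoor path, so it is the unique smallest valid adjustment set.

{Age, Genotype}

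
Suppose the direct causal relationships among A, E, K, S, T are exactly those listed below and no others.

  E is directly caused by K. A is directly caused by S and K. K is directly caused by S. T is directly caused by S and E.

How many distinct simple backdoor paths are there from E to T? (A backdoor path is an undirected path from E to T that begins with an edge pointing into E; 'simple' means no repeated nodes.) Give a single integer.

2

A backdoor path from E to T is any simple undirected path whose first edge points into E (i.e. leaves E via a parent).
Parents of E: {K}.
Enumerating:
  P1: E <- K <- S -> T
  P2: E <- K -> A <- S -> T
That exhausts the simple backdoor paths. Count: 2.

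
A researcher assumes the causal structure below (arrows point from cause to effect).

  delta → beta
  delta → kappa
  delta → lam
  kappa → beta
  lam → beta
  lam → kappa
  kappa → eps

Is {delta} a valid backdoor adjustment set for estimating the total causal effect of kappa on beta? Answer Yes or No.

No

Backdoor paths from kappa to beta (paths whose first edge points into kappa):
  P1: kappa <- delta -> lam -> beta
  P2: kappa <- delta -> beta
  P3: kappa <- lam <- delta -> beta
  P4: kappa <- lam -> beta
Condition 1 (no descendant of kappa in the set): holds — descendants of kappa are {beta, eps}; none are in {delta}.
Condition 2 (every backdoor path blocked by {delta}):
  P1: blocked at fork node delta ∈ conditioning set.
  P2: blocked at fork node delta ∈ conditioning set.
  P3: blocked at fork node delta ∈ conditioning set.
  P4: open — no interior node is in the conditioning set.
{delta} does not satisfy the backdoor criterion.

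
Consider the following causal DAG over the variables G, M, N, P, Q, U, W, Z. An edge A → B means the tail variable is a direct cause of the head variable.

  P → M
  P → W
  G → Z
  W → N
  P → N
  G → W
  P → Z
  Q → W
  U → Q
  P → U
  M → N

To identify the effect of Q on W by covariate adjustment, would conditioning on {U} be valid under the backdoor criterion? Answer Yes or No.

Yes

Backdoor paths from Q to W (paths whose first edge points into Q):
  P1: Q <- U <- P -> Z <- G -> W
  P2: Q <- U <- P -> W
  P3: Q <- U <- P -> M -> N <- W
  P4: Q <- U <- P -> N <- W
Condition 1 (no descendant of Q in the set): holds — descendants of Q are {N, W}; none are in {U}.
Condition 2 (every backdoor path blocked by {U}):
  P1: blocked at chain node U ∈ conditioning set.
  P2: blocked at chain node U ∈ conditioning set.
  P3: blocked at chain node U ∈ conditioning set.
  P4: blocked at chain node U ∈ conditioning set.
{U} satisfies the backdoor criterion.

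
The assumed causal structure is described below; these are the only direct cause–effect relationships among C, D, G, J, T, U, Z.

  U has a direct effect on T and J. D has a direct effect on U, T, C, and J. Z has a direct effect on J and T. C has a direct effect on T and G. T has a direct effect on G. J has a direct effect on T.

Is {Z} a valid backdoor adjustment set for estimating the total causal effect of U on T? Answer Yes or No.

No

Backdoor paths from U to T (paths whose first edge points into U):
  P1: U <- D -> C -> T
  P2: U <- D -> C -> G <- T
  P3: U <- D -> J <- Z -> T
  P4: U <- D -> J -> T
  P5: U <- D -> T
Condition 1 (no descendant of U in the set): holds — descendants of U are {G, J, T}; none are in {Z}.
Condition 2 (every backdoor path blocked by {Z}):
  P1: open — no interior node is in the conditioning set.
  P2: blocked at collider G (neither it nor any descendant is in the conditioning set).
  P3: blocked at collider J (neither it nor any descendant is in the conditioning set).
  P4: open — no interior node is in the conditioning set.
  P5: open — no interior node is in the conditioning set.
{Z} does not satisfy the backdoor criterion.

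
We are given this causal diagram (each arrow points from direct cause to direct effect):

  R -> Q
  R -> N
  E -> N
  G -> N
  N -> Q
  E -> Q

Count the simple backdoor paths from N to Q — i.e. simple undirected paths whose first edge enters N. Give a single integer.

A backdoor path from N to Q is any simple undirected path whose first edge points into N (i.e. leaves N via a parent).
Parents of N: {E, G, R}.
Enumerating:
  P1: N <- E -> Q
  P2: N <- R -> Q
That exhausts the simple backdoor paths. Count: 2.

2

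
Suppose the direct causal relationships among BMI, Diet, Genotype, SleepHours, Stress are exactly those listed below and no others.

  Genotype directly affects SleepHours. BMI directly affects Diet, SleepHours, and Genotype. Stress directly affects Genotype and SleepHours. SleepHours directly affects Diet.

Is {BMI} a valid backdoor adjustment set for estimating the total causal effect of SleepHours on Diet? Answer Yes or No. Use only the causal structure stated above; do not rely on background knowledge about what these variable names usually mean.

Backdoor paths from SleepHours to Diet (paths whose first edge points into SleepHours):
  P1: SleepHours <- BMI -> Diet
  P2: SleepHours <- Stress -> Genotype <- BMI -> Diet
  P3: SleepHours <- Genotype <- BMI -> Diet
Condition 1 (no descendant of SleepHours in the set): holds — descendants of SleepHours are {Diet}; none are in {BMI}.
Condition 2 (every backdoor path blocked by {BMI}):
  P1: blocked at fork node BMI ∈ conditioning set.
  P2: blocked at collider Genotype (neither it nor any descendant is in the conditioning set).
  P3: blocked at fork node BMI ∈ conditioning set.
{BMI} satisfies the backdoor criterion.

Yes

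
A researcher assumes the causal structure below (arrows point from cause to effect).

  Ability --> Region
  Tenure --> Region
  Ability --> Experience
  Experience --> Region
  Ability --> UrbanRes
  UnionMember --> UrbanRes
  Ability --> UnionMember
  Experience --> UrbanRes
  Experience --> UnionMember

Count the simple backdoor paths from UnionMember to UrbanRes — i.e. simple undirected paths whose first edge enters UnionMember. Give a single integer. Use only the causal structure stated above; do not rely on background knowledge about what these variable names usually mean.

6

A backdoor path from UnionMember to UrbanRes is any simple undirected path whose first edge points into UnionMember (i.e. leaves UnionMember via a parent).
Parents of UnionMember: {Ability, Experience}.
Enumerating:
  P1: UnionMember <- Ability -> Experience -> UrbanRes
  P2: UnionMember <- Ability -> UrbanRes
  P3: UnionMember <- Ability -> Region <- Experience -> UrbanRes
  P4: UnionMember <- Experience <- Ability -> UrbanRes
  P5: UnionMember <- Experience -> UrbanRes
  P6: UnionMember <- Experience -> Region <- Ability -> UrbanRes
That exhausts the simple backdoor paths. Count: 6.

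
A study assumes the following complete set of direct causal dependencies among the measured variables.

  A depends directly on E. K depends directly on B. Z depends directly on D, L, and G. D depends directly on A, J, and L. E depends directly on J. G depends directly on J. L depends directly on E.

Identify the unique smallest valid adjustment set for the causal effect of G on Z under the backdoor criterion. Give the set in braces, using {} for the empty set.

{J}

Variables eligible for adjustment (non-descendants of G, excluding G and Z): {A, B, D, E, J, K, L}.
Backdoor paths from G to Z:
  P1: G <- J -> E -> L -> D -> Z
  P2: G <- J -> E -> L -> Z
  P3: G <- J -> E -> A -> D <- L -> Z
  P4: G <- J -> E -> A -> D -> Z
  P5: G <- J -> D <- L -> Z
  P6: G <- J -> D <- A <- E -> L -> Z
  P7: G <- J -> D -> Z
The empty set is not sufficient: P1 (G <- J -> E -> L -> D -> Z) has no collider blocking it and no conditioned non-collider, so it is open.
Try {J}:
  P1: blocked at fork node J ∈ conditioning set.
  P2: blocked at fork node J ∈ conditioning set.
  P3: blocked at fork node J ∈ conditioning set.
  P4: blocked at fork node J ∈ conditioning set.
  P5: blocked at fork node J ∈ conditioning set.
  P6: blocked at fork node J ∈ conditioning set.
  P7: blocked at fork node J ∈ conditioning set.
{J} contains no descendant of G and blocks every backdoor path.
No other singleton works — e.g. {B} leaves P1 open — so {J} is the unique smallest valid adjustment set.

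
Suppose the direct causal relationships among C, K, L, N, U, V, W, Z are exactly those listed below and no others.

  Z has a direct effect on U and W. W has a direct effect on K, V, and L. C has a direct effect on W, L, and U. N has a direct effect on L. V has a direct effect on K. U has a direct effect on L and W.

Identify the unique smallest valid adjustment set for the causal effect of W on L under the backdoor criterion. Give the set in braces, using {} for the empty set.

{C, U}

Variables eligible for adjustment (non-descendants of W, excluding W and L): {C, N, U, Z}.
Backdoor paths from W to L:
  P1: W <- Z -> U <- C -> L
  P2: W <- Z -> U -> L
  P3: W <- C -> U -> L
  P4: W <- C -> L
  P5: W <- U <- C -> L
  P6: W <- U -> L
The empty set is not sufficient: P2 (W <- Z -> U -> L) has no collider blocking it and no conditioned non-collider, so it is open.
Try {C, U}:
  P1: blocked at fork node C ∈ conditioning set.
  P2: blocked at chain node U ∈ conditioning set.
  P3: blocked at fork node C ∈ conditioning set.
  P4: blocked at fork node C ∈ conditioning set.
  P5: blocked at chain node U ∈ conditioning set.
  P6: blocked at fork node U ∈ conditioning set.
{C, U} contains no descendant of W and blocks every backdoor path.
Every element of {C, U} is needed (dropping C leaves P1 open; dropping U leaves P2 open), so no proper subset is valid.
Among all size-2 subsets of the eligible variables, only {C, U} blocks every backdoor path, so it is the unique smallest valid adjustment set.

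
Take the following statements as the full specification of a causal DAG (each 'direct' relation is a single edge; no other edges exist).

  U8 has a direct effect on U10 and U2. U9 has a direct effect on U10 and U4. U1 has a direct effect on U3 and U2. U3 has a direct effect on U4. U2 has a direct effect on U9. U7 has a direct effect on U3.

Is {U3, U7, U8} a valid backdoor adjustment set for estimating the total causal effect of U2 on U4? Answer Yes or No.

Backdoor paths from U2 to U4 (paths whose first edge points into U2):
  P1: U2 <- U1 -> U3 -> U4
  P2: U2 <- U8 -> U10 <- U9 -> U4
Condition 1 (no descendant of U2 in the set): holds — descendants of U2 are {U10, U4, U9}; none are in {U3, U7, U8}.
Condition 2 (every backdoor path blocked by {U3, U7, U8}):
  P1: blocked at chain node U3 ∈ conditioning set.
  P2: blocked at fork node U8 ∈ conditioning set.
{U3, U7, U8} satisfies the backdoor criterion.

Yes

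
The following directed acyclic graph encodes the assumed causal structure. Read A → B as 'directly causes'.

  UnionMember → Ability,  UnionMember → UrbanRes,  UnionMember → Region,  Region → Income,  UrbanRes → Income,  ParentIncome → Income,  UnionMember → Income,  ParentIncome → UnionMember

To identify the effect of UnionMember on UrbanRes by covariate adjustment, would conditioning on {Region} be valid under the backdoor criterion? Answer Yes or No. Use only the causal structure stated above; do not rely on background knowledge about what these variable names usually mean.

No

Backdoor paths from UnionMember to UrbanRes (paths whose first edge points into UnionMember):
  P1: UnionMember <- ParentIncome -> Income <- UrbanRes
Condition 1 (no descendant of UnionMember in the set): FAILS — Region is a descendant of UnionMember.
Condition 2 (every backdoor path blocked by {Region}):
  P1: blocked at collider Income (neither it nor any descendant is in the conditioning set).
{Region} does not satisfy the backdoor criterion.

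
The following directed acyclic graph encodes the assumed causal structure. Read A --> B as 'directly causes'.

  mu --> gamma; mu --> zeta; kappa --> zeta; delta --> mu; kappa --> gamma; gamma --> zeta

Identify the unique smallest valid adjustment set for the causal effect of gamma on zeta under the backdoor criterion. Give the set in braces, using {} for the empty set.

Variables eligible for adjustment (non-descendants of gamma, excluding gamma and zeta): {delta, kappa, mu}.
Backdoor paths from gamma to zeta:
  P1: gamma <- mu -> zeta
  P2: gamma <- kappa -> zeta
The empty set is not sufficient: P1 (gamma <- mu -> zeta) has no collider blocking it and no conditioned non-collider, so it is open.
Try {kappa, mu}:
  P1: blocked at fork node mu ∈ conditioning set.
  P2: blocked at fork node kappa ∈ conditioning set.
{kappa, mu} contains no descendant of gamma and blocks every backdoor path.
Every element of {kappa, mu} is needed (dropping kappa leaves P2 open; dropping mu leaves P1 open), so no proper subset is valid.
Among all size-2 subsets of the eligible variables, only {kappa, mu} blocks every backdoor path, so it is the unique smallest valid adjustment set.

{kappa, mu}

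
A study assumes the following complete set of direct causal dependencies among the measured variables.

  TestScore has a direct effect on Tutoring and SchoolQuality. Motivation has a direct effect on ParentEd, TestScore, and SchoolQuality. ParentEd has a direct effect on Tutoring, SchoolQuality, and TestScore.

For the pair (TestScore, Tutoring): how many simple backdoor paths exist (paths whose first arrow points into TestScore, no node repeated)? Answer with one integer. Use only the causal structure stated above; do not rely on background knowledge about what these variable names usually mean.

3

A backdoor path from TestScore to Tutoring is any simple undirected path whose first edge points into TestScore (i.e. leaves TestScore via a parent).
Parents of TestScore: {Motivation, ParentEd}.
Enumerating:
  P1: TestScore <- Motivation -> ParentEd -> Tutoring
  P2: TestScore <- Motivation -> SchoolQuality <- ParentEd -> Tutoring
  P3: TestScore <- ParentEd -> Tutoring
That exhausts the simple backdoor paths. Count: 3.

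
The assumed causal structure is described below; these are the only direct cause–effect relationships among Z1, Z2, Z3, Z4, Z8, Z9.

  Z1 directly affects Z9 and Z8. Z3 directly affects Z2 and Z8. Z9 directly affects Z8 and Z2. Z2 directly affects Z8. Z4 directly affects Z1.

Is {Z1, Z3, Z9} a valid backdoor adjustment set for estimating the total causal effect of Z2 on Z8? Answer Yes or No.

Yes

Backdoor paths from Z2 to Z8 (paths whose first edge points into Z2):
  P1: Z2 <- Z9 <- Z1 -> Z8
  P2: Z2 <- Z9 -> Z8
  P3: Z2 <- Z3 -> Z8
Condition 1 (no descendant of Z2 in the set): holds — descendants of Z2 are {Z8}; none are in {Z1, Z3, Z9}.
Condition 2 (every backdoor path blocked by {Z1, Z3, Z9}):
  P1: blocked at chain node Z9 ∈ conditioning set.
  P2: blocked at fork node Z9 ∈ conditioning set.
  P3: blocked at fork node Z3 ∈ conditioning set.
{Z1, Z3, Z9} satisfies the backdoor criterion.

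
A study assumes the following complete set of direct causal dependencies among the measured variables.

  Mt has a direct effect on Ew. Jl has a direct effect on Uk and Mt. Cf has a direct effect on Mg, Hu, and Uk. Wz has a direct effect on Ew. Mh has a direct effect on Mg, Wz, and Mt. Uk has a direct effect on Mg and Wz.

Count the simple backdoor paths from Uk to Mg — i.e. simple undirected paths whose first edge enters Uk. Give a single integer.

3

A backdoor path from Uk to Mg is any simple undirected path whose first edge points into Uk (i.e. leaves Uk via a parent).
Parents of Uk: {Cf, Jl}.
Enumerating:
  P1: Uk <- Jl -> Mt <- Mh -> Mg
  P2: Uk <- Jl -> Mt -> Ew <- Wz <- Mh -> Mg
  P3: Uk <- Cf -> Mg
That exhausts the simple backdoor paths. Count: 3.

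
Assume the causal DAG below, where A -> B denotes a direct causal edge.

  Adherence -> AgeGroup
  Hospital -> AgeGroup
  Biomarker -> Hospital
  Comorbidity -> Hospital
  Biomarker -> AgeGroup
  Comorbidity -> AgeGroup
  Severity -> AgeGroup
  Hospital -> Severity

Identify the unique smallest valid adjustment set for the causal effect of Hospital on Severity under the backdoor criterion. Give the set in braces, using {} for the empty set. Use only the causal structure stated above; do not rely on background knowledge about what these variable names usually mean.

{}

Variables eligible for adjustment (non-descendants of Hospital, excluding Hospital and Severity): {Adherence, Biomarker, Comorbidity}.
Backdoor paths from Hospital to Severity:
  P1: Hospital <- Biomarker -> AgeGroup <- Severity
  P2: Hospital <- Comorbidity -> AgeGroup <- Severity
Each backdoor path contains an unconditioned collider, so every path is already blocked with the empty conditioning set:
  P1: blocked at collider AgeGroup (neither it nor any descendant is in the conditioning set).
  P2: blocked at collider AgeGroup (neither it nor any descendant is in the conditioning set).
The empty set is therefore the unique smallest valid set.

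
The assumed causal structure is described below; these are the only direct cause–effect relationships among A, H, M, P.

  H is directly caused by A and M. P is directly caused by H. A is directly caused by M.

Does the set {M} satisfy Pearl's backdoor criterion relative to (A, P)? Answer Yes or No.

Yes

Backdoor paths from A to P (paths whose first edge points into A):
  P1: A <- M -> H -> P
Condition 1 (no descendant of A in the set): holds — descendants of A are {H, P}; none are in {M}.
Condition 2 (every backdoor path blocked by {M}):
  P1: blocked at fork node M ∈ conditioning set.
{M} satisfies the backdoor criterion.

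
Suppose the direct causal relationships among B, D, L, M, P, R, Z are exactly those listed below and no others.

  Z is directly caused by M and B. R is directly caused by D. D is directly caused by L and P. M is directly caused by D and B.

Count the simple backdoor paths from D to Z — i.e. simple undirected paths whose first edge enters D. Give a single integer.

0

A backdoor path from D to Z is any simple undirected path whose first edge points into D (i.e. leaves D via a parent).
Parents of D: {L, P}.
No simple path from any parent of D reaches Z without revisiting D, so there are no backdoor paths.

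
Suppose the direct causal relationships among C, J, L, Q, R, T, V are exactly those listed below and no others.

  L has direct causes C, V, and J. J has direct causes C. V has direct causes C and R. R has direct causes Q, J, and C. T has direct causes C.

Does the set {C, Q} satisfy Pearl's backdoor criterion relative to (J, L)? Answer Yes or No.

Backdoor paths from J to L (paths whose first edge points into J):
  P1: J <- C -> R -> V -> L
  P2: J <- C -> V -> L
  P3: J <- C -> L
Condition 1 (no descendant of J in the set): holds — descendants of J are {L, R, V}; none are in {C, Q}.
Condition 2 (every backdoor path blocked by {C, Q}):
  P1: blocked at fork node C ∈ conditioning set.
  P2: blocked at fork node C ∈ conditioning set.
  P3: blocked at fork node C ∈ conditioning set.
{C, Q} satisfies the backdoor criterion.

Yes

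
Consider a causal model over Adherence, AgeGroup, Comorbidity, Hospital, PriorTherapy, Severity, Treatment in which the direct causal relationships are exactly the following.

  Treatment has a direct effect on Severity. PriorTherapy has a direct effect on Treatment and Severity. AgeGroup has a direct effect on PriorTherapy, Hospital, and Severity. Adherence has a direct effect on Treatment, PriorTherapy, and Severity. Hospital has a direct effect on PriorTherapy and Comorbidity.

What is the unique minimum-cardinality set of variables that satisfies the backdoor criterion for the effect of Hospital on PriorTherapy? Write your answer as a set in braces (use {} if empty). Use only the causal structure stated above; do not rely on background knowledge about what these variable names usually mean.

{AgeGroup}

Variables eligible for adjustment (non-descendants of Hospital, excluding Hospital and PriorTherapy): {Adherence, AgeGroup}.
Backdoor paths from Hospital to PriorTherapy:
  P1: Hospital <- AgeGroup -> PriorTherapy
  P2: Hospital <- AgeGroup -> Severity <- Adherence -> PriorTherapy
  P3: Hospital <- AgeGroup -> Severity <- Adherence -> Treatment <- PriorTherapy
  P4: Hospital <- AgeGroup -> Severity <- PriorTherapy
  P5: Hospital <- AgeGroup -> Severity <- Treatment <- Adherence -> PriorTherapy
  P6: Hospital <- AgeGroup -> Severity <- Treatment <- PriorTherapy
The empty set is not sufficient: P1 (Hospital <- AgeGroup -> PriorTherapy) has no collider blocking it and no conditioned non-collider, so it is open.
Try {AgeGroup}:
  P1: blocked at fork node AgeGroup ∈ conditioning set.
  P2: blocked at fork node AgeGroup ∈ conditioning set.
  P3: blocked at fork node AgeGroup ∈ conditioning set.
  P4: blocked at fork node AgeGroup ∈ conditioning set.
  P5: blocked at fork node AgeGroup ∈ conditioning set.
  P6: blocked at fork node AgeGroup ∈ conditioning set.
{AgeGroup} contains no descendant of Hospital and blocks every backdoor path.
No other singleton works — e.g. {Adherence} leaves P1 open — so {AgeGroup} is the unique smallest valid adjustment set.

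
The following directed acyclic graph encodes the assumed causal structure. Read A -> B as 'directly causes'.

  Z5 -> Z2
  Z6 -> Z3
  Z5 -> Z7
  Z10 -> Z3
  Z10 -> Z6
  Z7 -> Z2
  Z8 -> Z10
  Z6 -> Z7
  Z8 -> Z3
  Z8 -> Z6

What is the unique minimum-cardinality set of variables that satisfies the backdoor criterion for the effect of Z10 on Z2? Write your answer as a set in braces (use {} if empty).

Variables eligible for adjustment (non-descendants of Z10, excluding Z10 and Z2): {Z5, Z8}.
Backdoor paths from Z10 to Z2:
  P1: Z10 <- Z8 -> Z6 -> Z7 <- Z5 -> Z2
  P2: Z10 <- Z8 -> Z6 -> Z7 -> Z2
  P3: Z10 <- Z8 -> Z3 <- Z6 -> Z7 <- Z5 -> Z2
  P4: Z10 <- Z8 -> Z3 <- Z6 -> Z7 -> Z2
The empty set is not sufficient: P2 (Z10 <- Z8 -> Z6 -> Z7 -> Z2) has no collider blocking it and no conditioned non-collider, so it is open.
Try {Z8}:
  P1: blocked at fork node Z8 ∈ conditioning set.
  P2: blocked at fork node Z8 ∈ conditioning set.
  P3: blocked at fork node Z8 ∈ conditioning set.
  P4: blocked at fork node Z8 ∈ conditioning set.
{Z8} contains no descendant of Z10 and blocks every backdoor path.
No other singleton works — e.g. {Z5} leaves P2 open — so {Z8} is the unique smallest valid adjustment set.

{Z8}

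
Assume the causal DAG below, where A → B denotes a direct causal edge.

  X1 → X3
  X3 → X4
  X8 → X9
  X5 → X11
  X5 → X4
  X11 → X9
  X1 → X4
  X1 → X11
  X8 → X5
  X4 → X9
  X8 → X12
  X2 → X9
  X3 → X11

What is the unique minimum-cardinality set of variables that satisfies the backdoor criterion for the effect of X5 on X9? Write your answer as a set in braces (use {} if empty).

{X8}

Variables eligible for adjustment (non-descendants of X5, excluding X5 and X9): {X1, X12, X2, X3, X8}.
Backdoor paths from X5 to X9:
  P1: X5 <- X8 -> X9
The empty set is not sufficient: P1 (X5 <- X8 -> X9) has no collider blocking it and no conditioned non-collider, so it is open.
Try {X8}:
  P1: blocked at fork node X8 ∈ conditioning set.
{X8} contains no descendant of X5 and blocks every backdoor path.
No other singleton works — e.g. {X2} leaves P1 open — so {X8} is the unique smallest valid adjustment set.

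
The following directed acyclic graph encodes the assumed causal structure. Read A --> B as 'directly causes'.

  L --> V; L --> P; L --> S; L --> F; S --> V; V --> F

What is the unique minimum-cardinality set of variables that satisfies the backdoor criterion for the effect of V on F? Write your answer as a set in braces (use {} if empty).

Variables eligible for adjustment (non-descendants of V, excluding V and F): {L, P, S}.
Backdoor paths from V to F:
  P1: V <- L -> F
  P2: V <- S <- L -> F
The empty set is not sufficient: P1 (V <- L -> F) has no collider blocking it and no conditioned non-collider, so it is open.
Try {L}:
  P1: blocked at fork node L ∈ conditioning set.
  P2: blocked at fork node L ∈ conditioning set.
{L} contains no descendant of V and blocks every backdoor path.
No other singleton works — e.g. {S} leaves P1 open — so {L} is the unique smallest valid adjustment set.

{L}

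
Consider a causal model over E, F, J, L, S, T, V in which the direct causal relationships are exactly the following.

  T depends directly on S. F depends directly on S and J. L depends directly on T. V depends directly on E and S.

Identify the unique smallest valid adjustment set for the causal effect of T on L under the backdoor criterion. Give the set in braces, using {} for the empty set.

Variables eligible for adjustment (non-descendants of T, excluding T and L): {E, F, J, S, V}.
Backdoor paths from T to L:
  (none)
With no backdoor paths the empty set already satisfies the criterion, and it is trivially minimal.

{}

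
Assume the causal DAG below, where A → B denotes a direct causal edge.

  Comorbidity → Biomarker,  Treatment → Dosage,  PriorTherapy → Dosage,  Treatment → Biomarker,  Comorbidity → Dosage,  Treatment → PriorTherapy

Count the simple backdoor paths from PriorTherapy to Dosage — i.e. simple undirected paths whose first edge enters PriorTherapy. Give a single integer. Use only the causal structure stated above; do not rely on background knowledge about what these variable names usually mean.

2

A backdoor path from PriorTherapy to Dosage is any simple undirected path whose first edge points into PriorTherapy (i.e. leaves PriorTherapy via a parent).
Parents of PriorTherapy: {Treatment}.
Enumerating:
  P1: PriorTherapy <- Treatment -> Dosage
  P2: PriorTherapy <- Treatment -> Biomarker <- Comorbidity -> Dosage
That exhausts the simple backdoor paths. Count: 2.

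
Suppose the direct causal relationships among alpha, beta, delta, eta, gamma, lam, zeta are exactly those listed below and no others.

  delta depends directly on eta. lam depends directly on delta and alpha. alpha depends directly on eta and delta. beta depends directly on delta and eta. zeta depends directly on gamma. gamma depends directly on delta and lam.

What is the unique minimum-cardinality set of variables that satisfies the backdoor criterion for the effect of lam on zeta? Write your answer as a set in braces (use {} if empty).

Variables eligible for adjustment (non-descendants of lam, excluding lam and zeta): {alpha, beta, delta, eta}.
Backdoor paths from lam to zeta:
  P1: lam <- delta -> gamma -> zeta
  P2: lam <- alpha <- eta -> delta -> gamma -> zeta
  P3: lam <- alpha <- eta -> beta <- delta -> gamma -> zeta
  P4: lam <- alpha <- delta -> gamma -> zeta
The empty set is not sufficient: P1 (lam <- delta -> gamma -> zeta) has no collider blocking it and no conditioned non-collider, so it is open.
Try {delta}:
  P1: blocked at fork node delta ∈ conditioning set.
  P2: blocked at chain node delta ∈ conditioning set.
  P3: blocked at collider beta (neither it nor any descendant is in the conditioning set).
  P4: blocked at fork node delta ∈ conditioning set.
{delta} contains no descendant of lam and blocks every backdoor path.
No other singleton works — e.g. {eta} leaves P1 open — so {delta} is the unique smallest valid adjustment set.

{delta}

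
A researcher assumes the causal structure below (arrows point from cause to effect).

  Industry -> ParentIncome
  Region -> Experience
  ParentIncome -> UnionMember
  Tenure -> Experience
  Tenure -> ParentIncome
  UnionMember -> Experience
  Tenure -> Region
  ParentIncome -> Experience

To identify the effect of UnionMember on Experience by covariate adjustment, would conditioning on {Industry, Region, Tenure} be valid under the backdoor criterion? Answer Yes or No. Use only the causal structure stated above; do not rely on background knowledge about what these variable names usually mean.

No

Backdoor paths from UnionMember to Experience (paths whose first edge points into UnionMember):
  P1: UnionMember <- ParentIncome <- Tenure -> Region -> Experience
  P2: UnionMember <- ParentIncome <- Tenure -> Experience
  P3: UnionMember <- ParentIncome -> Experience
Condition 1 (no descendant of UnionMember in the set): holds — descendants of UnionMember are {Experience}; none are in {Industry, Region, Tenure}.
Condition 2 (every backdoor path blocked by {Industry, Region, Tenure}):
  P1: blocked at fork node Tenure ∈ conditioning set.
  P2: blocked at fork node Tenure ∈ conditioning set.
  P3: open — no interior node is in the conditioning set.
{Industry, Region, Tenure} does not satisfy the backdoor criterion.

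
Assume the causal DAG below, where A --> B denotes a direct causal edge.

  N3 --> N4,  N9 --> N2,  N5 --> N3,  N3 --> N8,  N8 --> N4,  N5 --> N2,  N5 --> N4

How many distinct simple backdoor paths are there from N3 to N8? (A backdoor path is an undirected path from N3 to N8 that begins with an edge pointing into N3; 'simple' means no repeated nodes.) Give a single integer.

1

A backdoor path from N3 to N8 is any simple undirected path whose first edge points into N3 (i.e. leaves N3 via a parent).
Parents of N3: {N5}.
Enumerating:
  P1: N3 <- N5 -> N4 <- N8
That exhausts the simple backdoor paths. Count: 1.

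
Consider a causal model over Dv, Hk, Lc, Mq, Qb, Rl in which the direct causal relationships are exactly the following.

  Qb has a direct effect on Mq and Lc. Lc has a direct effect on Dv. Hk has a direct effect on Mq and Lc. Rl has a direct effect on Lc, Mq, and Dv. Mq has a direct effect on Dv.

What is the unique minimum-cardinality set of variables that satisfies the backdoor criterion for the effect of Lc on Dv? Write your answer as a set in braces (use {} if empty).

{Mq, Rl}

Variables eligible for adjustment (non-descendants of Lc, excluding Lc and Dv): {Hk, Mq, Qb, Rl}.
Backdoor paths from Lc to Dv:
  P1: Lc <- Qb -> Mq <- Rl -> Dv
  P2: Lc <- Qb -> Mq -> Dv
  P3: Lc <- Hk -> Mq <- Rl -> Dv
  P4: Lc <- Hk -> Mq -> Dv
  P5: Lc <- Rl -> Mq -> Dv
  P6: Lc <- Rl -> Dv
The empty set is not sufficient: P2 (Lc <- Qb -> Mq -> Dv) has no collider blocking it and no conditioned non-collider, so it is open.
Try {Mq, Rl}:
  P1: blocked at fork node Rl ∈ conditioning set.
  P2: blocked at chain node Mq ∈ conditioning set.
  P3: blocked at fork node Rl ∈ conditioning set.
  P4: blocked at chain node Mq ∈ conditioning set.
  P5: blocked at fork node Rl ∈ conditioning set.
  P6: blocked at fork node Rl ∈ conditioning set.
{Mq, Rl} contains no descendant of Lc and blocks every backdoor path.
Every element of {Mq, Rl} is needed (dropping Mq leaves P2 open; dropping Rl leaves P1 open), so no proper subset is valid.
Among all size-2 subsets of the eligible variables, only {Mq, Rl} blocks every backdoor path, so it is the unique smallest valid adjustment set.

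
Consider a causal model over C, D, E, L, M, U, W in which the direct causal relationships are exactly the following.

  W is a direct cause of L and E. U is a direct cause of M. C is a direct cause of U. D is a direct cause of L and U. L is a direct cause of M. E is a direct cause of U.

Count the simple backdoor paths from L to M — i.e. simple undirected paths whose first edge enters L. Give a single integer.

2

A backdoor path from L to M is any simple undirected path whose first edge points into L (i.e. leaves L via a parent).
Parents of L: {D, W}.
Enumerating:
  P1: L <- W -> E -> U -> M
  P2: L <- D -> U -> M
That exhausts the simple backdoor paths. Count: 2.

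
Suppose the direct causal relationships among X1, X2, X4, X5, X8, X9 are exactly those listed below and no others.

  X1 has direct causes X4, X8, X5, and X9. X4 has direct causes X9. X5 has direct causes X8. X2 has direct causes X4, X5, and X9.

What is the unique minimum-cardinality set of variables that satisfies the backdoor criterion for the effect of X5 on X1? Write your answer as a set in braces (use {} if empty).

{X8}

Variables eligible for adjustment (non-descendants of X5, excluding X5 and X1): {X4, X8, X9}.
Backdoor paths from X5 to X1:
  P1: X5 <- X8 -> X1
The empty set is not sufficient: P1 (X5 <- X8 -> X1) has no collider blocking it and no conditioned non-collider, so it is open.
Try {X8}:
  P1: blocked at fork node X8 ∈ conditioning set.
{X8} contains no descendant of X5 and blocks every backdoor path.
No other singleton works — e.g. {X9} leaves P1 open — so {X8} is the unique smallest valid adjustment set.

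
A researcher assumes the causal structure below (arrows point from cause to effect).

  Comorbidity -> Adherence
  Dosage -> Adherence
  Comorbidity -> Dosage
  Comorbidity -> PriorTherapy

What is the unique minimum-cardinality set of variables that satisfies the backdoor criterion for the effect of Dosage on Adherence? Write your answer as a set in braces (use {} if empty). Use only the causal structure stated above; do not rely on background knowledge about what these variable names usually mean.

{Comorbidity}

Variables eligible for adjustment (non-descendants of Dosage, excluding Dosage and Adherence): {Comorbidity, PriorTherapy}.
Backdoor paths from Dosage to Adherence:
  P1: Dosage <- Comorbidity -> Adherence
The empty set is not sufficient: P1 (Dosage <- Comorbidity -> Adherence) has no collider blocking it and no conditioned non-collider, so it is open.
Try {Comorbidity}:
  P1: blocked at fork node Comorbidity ∈ conditioning set.
{Comorbidity} contains no descendant of Dosage and blocks every backdoor path.
No other singleton works — e.g. {PriorTherapy} leaves P1 open — so {Comorbidity} is the unique smallest valid adjustment set.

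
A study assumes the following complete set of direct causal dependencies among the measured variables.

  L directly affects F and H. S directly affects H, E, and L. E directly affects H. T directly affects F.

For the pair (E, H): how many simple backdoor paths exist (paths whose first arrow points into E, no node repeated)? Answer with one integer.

A backdoor path from E to H is any simple undirected path whose first edge points into E (i.e. leaves E via a parent).
Parents of E: {S}.
Enumerating:
  P1: E <- S -> L -> H
  P2: E <- S -> H
That exhausts the simple backdoor paths. Count: 2.

2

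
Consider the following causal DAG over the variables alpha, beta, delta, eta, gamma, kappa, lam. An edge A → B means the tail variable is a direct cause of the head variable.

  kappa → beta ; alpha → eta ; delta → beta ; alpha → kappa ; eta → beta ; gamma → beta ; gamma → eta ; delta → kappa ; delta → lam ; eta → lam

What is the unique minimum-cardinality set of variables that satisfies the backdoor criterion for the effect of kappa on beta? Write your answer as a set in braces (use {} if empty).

{alpha, delta}

Variables eligible for adjustment (non-descendants of kappa, excluding kappa and beta): {alpha, delta, eta, gamma, lam}.
Backdoor paths from kappa to beta:
  P1: kappa <- alpha -> eta <- gamma -> beta
  P2: kappa <- alpha -> eta -> beta
  P3: kappa <- alpha -> eta -> lam <- delta -> beta
  P4: kappa <- delta -> beta
  P5: kappa <- delta -> lam <- eta <- gamma -> beta
  P6: kappa <- delta -> lam <- eta -> beta
The empty set is not sufficient: P2 (kappa <- alpha -> eta -> beta) has no collider blocking it and no conditioned non-collider, so it is open.
Try {alpha, delta}:
  P1: blocked at fork node alpha ∈ conditioning set.
  P2: blocked at fork node alpha ∈ conditioning set.
  P3: blocked at fork node alpha ∈ conditioning set.
  P4: blocked at fork node delta ∈ conditioning set.
  P5: blocked at fork node delta ∈ conditioning set.
  P6: blocked at fork node delta ∈ conditioning set.
{alpha, delta} contains no descendant of kappa and blocks every backdoor path.
Every element of {alpha, delta} is needed (dropping alpha leaves P2 open; dropping delta leaves P4 open), so no proper subset is valid.
Among all size-2 subsets of the eligible variables, only {alpha, delta} blocks every backdoor path, so it is the unique smallest valid adjustment set.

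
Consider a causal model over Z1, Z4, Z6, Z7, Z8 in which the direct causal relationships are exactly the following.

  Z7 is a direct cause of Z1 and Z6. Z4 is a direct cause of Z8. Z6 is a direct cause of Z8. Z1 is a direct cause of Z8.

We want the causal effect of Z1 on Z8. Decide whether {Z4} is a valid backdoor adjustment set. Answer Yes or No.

No

Backdoor paths from Z1 to Z8 (paths whose first edge points into Z1):
  P1: Z1 <- Z7 -> Z6 -> Z8
Condition 1 (no descendant of Z1 in the set): holds — descendants of Z1 are {Z8}; none are in {Z4}.
Condition 2 (every backdoor path blocked by {Z4}):
  P1: open — no interior node is in the conditioning set.
{Z4} does not satisfy the backdoor criterion.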